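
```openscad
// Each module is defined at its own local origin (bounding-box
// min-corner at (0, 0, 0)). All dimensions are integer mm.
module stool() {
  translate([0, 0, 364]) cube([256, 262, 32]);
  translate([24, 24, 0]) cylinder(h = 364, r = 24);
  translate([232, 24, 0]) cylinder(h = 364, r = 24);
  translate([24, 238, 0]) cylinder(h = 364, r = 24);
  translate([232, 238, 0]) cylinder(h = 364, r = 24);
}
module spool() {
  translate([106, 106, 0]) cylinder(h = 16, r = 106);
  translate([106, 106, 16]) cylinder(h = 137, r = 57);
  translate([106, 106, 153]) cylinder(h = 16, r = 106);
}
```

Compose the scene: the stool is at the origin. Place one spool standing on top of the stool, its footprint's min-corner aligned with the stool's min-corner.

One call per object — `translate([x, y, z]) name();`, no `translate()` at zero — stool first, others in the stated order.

stool();
translate([0, 0, 396]) spool();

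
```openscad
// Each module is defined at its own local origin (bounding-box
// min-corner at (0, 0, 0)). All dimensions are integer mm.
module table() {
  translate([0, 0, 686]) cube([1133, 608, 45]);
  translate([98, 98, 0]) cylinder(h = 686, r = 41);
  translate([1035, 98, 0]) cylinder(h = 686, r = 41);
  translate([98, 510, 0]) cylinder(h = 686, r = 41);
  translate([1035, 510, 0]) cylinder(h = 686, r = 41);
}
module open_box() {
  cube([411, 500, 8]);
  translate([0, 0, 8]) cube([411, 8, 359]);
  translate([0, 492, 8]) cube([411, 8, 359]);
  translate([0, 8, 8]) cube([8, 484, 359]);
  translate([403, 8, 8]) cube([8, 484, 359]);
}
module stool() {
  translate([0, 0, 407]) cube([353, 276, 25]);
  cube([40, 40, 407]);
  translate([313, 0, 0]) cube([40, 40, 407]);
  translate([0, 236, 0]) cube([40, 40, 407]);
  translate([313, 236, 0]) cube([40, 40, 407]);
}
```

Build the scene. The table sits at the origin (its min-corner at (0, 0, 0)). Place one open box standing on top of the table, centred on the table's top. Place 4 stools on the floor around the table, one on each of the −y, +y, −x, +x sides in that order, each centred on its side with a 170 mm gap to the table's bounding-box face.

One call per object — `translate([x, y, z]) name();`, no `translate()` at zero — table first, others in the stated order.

table();
translate([361, 54, 731]) open_box();
translate([390, -446, 0]) stool();
translate([390, 778, 0]) stool();
translate([-523, 166, 0]) stool();
translate([1303, 166, 0]) stool();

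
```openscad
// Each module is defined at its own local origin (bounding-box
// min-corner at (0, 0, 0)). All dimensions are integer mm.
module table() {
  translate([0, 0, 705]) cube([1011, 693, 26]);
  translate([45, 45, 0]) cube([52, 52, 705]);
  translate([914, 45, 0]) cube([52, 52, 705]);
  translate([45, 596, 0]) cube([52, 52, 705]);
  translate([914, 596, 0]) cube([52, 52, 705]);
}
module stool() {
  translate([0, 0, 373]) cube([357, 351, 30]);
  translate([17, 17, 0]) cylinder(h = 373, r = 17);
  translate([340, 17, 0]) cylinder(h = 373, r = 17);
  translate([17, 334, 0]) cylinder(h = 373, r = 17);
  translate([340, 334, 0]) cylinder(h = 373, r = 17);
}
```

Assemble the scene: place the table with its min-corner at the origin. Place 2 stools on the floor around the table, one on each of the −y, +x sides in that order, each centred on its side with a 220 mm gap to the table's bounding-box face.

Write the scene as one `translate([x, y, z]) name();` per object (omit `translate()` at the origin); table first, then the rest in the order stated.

table();
translate([327, -571, 0]) stool();
translate([1231, 171, 0]) stool();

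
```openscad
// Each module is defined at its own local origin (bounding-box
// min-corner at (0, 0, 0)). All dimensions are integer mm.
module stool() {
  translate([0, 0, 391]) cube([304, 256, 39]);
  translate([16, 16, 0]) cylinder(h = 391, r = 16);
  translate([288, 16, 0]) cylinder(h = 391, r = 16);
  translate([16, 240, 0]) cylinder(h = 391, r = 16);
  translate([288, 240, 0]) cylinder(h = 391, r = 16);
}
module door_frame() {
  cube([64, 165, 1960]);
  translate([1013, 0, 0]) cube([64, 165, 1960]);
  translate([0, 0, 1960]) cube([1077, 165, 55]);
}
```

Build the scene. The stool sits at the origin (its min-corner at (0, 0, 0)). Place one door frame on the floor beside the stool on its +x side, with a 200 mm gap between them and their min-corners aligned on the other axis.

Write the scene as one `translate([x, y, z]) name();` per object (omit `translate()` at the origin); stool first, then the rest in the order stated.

stool();
translate([504, 0, 0]) door_frame();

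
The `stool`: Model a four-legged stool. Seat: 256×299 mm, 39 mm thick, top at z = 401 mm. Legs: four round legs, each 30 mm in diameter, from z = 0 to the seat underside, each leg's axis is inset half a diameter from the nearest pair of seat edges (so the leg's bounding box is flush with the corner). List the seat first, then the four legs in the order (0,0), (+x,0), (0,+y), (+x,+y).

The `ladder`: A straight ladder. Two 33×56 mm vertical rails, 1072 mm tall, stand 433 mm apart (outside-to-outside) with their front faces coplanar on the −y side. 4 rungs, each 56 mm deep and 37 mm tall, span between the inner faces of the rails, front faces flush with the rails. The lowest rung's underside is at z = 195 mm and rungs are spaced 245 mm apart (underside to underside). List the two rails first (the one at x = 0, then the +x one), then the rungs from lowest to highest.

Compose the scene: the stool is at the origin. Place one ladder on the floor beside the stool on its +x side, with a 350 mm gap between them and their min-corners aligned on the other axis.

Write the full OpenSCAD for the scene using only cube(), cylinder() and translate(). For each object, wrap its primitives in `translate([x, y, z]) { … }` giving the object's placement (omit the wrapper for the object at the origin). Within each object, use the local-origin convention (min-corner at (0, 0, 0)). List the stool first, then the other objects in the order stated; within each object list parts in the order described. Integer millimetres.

translate([0, 0, 362]) cube([256, 299, 39]);
translate([15, 15, 0]) cylinder(h = 362, r = 15);
translate([241, 15, 0]) cylinder(h = 362, r = 15);
translate([15, 284, 0]) cylinder(h = 362, r = 15);
translate([241, 284, 0]) cylinder(h = 362, r = 15);
translate([606, 0, 0]) {
  cube([33, 56, 1072]);
  translate([400, 0, 0]) cube([33, 56, 1072]);
  translate([33, 0, 195]) cube([367, 56, 37]);
  translate([33, 0, 440]) cube([367, 56, 37]);
  translate([33, 0, 685]) cube([367, 56, 37]);
  translate([33, 0, 930]) cube([367, 56, 37]);
}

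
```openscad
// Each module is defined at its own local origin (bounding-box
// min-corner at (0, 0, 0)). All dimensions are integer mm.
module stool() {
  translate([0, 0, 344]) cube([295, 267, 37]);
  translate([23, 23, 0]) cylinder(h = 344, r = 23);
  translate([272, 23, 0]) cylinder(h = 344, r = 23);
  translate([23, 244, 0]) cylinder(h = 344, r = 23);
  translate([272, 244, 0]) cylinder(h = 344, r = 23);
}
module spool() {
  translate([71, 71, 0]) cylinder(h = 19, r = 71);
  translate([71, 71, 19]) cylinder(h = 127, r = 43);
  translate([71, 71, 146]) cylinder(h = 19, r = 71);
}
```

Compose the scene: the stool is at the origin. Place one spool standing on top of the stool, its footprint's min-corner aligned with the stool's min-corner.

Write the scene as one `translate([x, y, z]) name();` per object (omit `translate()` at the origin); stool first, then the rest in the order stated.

stool();
translate([0, 0, 381]) spool();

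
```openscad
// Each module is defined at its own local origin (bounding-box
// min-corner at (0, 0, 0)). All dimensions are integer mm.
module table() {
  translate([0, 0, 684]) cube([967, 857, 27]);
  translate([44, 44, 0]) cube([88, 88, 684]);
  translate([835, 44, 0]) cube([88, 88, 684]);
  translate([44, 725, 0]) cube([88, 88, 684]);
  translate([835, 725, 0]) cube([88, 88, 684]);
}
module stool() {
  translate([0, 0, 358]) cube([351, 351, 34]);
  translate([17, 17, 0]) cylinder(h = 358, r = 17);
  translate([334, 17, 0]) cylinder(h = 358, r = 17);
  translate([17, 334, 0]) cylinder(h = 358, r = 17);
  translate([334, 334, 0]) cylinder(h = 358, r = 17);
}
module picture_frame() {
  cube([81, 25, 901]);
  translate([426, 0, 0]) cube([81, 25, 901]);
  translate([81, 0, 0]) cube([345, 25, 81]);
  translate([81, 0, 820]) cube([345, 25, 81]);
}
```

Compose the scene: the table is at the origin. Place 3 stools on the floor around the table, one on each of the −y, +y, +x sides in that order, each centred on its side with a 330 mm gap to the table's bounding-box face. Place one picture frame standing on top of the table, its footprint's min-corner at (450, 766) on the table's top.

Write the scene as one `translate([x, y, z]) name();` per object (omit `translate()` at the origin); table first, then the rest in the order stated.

table();
translate([308, -681, 0]) stool();
translate([308, 1187, 0]) stool();
translate([1297, 253, 0]) stool();
translate([450, 766, 711]) picture_frame();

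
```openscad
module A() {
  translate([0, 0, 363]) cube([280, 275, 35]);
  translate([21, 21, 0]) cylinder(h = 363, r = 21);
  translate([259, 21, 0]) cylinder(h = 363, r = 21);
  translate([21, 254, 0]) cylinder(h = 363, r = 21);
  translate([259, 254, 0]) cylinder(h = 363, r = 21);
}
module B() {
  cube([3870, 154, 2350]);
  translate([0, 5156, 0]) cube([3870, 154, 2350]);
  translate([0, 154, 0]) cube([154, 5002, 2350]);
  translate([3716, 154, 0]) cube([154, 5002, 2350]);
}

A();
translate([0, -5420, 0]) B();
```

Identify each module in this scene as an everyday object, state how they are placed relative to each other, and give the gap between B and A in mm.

A is a stool. B is a house frame. The house frame is on the floor beside the stool on its −y side. The gap between the house frame and the stool is 110 mm.

The house frame's nearest face is 110 mm from the stool's −y face.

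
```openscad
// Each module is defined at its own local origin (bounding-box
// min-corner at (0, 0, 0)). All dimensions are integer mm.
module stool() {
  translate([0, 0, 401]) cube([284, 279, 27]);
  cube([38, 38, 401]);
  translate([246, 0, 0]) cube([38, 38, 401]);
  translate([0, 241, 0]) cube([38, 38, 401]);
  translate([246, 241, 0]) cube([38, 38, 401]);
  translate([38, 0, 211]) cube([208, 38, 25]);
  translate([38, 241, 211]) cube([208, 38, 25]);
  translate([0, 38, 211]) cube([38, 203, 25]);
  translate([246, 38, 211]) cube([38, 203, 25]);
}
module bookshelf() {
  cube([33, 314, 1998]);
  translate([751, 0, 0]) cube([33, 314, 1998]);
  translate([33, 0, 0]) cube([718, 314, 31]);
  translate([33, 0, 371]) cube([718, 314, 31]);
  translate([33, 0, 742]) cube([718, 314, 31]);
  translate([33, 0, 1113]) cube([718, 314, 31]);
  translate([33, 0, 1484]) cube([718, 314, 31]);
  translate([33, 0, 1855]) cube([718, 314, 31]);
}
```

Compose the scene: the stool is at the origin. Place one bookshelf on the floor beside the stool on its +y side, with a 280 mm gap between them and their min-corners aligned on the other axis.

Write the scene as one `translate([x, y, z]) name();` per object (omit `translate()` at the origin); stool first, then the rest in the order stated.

stool();
translate([0, 559, 0]) bookshelf();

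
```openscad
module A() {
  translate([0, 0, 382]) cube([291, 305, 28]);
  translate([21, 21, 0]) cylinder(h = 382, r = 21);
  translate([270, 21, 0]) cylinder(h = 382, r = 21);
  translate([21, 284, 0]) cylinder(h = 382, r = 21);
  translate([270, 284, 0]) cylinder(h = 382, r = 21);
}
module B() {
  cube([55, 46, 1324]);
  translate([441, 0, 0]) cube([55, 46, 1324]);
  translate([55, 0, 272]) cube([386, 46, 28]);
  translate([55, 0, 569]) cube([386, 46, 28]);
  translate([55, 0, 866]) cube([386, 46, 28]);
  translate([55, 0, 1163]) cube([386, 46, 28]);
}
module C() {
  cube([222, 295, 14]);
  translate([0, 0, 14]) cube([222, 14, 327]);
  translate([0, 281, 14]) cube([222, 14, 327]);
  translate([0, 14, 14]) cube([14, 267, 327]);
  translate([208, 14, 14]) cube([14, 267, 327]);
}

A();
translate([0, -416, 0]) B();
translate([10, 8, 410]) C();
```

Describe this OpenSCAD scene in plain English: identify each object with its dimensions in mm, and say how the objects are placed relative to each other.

A is a four-legged stool. The seat is a 291×305×28 mm slab whose top surface is at z = 410 mm; four round legs, each 42 mm in diameter, run from the floor (z = 0) to the underside of the seat, each leg's axis is inset half a diameter from the nearest pair of seat edges (so the leg's bounding box is flush with the corner).

B is a wooden ladder with two side rails of 55×46 mm section and 1324 mm height, set 496 mm apart overall. Between them run 4 rectangular rungs (46 mm deep, 28 mm thick), front faces flush with the rails' −y face. The bottom of the first rung is 272 mm above the floor and each subsequent rung is 297 mm higher than the one below.

C is an open storage box with external size 222×295×341 mm and wall thickness 14 mm (the base is also 14 mm thick). The base covers the whole footprint; the four walls stand on the base, with the y-facing walls full-width and the x-facing walls fitting between their inner faces.

The ladder is on the floor beside the stool on its −y side. The open box is on top of the stool.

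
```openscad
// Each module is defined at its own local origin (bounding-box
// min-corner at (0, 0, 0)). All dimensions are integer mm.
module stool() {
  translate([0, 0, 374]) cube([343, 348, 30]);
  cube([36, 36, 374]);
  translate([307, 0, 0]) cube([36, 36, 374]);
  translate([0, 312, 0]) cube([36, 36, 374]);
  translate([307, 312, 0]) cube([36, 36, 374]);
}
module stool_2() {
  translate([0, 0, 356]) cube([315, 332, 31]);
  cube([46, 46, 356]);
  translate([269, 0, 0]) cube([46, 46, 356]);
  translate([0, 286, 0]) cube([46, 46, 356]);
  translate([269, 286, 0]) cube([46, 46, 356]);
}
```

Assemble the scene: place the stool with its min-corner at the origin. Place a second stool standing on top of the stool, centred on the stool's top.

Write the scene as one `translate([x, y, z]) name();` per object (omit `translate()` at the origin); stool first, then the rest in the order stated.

stool();
translate([14, 8, 404]) stool_2();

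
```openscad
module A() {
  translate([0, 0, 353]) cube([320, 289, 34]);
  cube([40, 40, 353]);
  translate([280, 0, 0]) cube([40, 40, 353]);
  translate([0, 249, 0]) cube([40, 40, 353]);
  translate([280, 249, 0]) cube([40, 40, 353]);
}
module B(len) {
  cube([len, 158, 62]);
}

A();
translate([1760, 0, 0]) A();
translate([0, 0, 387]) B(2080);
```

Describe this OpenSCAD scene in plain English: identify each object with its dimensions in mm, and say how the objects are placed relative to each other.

A is a four-legged stool. The seat is a 320×289×34 mm slab whose top surface is at z = 387 mm; four square legs, each 40×40 mm in cross-section, run from the floor (z = 0) to the underside of the seat, each flush with a corner of the seat.

B is a rectangular beam 2080 mm long (x), 158 mm deep (y), 62 mm thick (z).

The beam spans the tops of two stools placed 1440 mm apart, resting at z = 387 mm.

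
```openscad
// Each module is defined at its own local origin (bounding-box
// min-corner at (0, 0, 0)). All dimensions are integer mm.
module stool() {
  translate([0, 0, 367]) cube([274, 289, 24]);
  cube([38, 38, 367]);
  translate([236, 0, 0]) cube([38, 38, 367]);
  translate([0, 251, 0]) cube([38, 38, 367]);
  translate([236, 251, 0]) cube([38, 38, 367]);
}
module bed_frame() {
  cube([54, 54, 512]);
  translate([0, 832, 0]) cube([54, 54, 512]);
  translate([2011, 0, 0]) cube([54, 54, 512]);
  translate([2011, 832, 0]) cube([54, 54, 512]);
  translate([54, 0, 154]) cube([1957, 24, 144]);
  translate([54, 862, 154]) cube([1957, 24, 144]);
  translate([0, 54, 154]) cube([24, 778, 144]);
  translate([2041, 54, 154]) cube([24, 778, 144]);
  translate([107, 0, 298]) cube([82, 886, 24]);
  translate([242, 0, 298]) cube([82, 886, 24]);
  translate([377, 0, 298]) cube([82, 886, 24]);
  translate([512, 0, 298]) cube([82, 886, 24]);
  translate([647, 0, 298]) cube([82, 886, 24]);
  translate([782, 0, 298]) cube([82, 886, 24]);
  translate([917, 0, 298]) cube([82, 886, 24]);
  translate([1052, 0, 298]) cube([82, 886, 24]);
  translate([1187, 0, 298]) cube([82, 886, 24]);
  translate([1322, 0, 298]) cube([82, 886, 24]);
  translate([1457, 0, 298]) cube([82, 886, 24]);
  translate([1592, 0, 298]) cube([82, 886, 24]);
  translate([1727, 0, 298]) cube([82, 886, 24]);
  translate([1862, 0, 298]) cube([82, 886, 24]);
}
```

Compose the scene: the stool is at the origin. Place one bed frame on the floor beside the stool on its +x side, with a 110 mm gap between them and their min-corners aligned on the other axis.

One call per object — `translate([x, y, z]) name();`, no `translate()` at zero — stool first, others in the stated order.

stool();
translate([384, 0, 0]) bed_frame();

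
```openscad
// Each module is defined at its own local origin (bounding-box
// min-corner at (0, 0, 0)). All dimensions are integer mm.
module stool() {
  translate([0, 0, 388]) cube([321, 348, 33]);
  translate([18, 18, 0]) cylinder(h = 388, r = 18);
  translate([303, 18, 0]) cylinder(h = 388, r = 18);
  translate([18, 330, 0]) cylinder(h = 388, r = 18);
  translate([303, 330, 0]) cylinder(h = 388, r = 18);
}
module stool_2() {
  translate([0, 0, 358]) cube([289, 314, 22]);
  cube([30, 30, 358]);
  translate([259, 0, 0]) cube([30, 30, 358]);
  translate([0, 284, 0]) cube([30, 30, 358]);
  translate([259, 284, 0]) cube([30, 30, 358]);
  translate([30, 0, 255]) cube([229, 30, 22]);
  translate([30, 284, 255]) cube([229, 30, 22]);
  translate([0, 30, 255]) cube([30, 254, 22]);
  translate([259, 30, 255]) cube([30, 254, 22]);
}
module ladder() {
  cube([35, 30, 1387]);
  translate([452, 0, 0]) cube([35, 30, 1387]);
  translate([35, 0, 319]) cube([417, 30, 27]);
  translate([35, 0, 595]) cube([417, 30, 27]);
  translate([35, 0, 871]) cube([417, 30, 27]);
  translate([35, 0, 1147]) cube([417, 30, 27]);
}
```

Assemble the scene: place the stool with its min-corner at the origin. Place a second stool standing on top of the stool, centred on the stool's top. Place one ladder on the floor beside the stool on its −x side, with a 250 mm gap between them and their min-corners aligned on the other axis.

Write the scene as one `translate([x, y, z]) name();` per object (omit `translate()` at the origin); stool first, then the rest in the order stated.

stool();
translate([16, 17, 421]) stool_2();
translate([-737, 0, 0]) ladder();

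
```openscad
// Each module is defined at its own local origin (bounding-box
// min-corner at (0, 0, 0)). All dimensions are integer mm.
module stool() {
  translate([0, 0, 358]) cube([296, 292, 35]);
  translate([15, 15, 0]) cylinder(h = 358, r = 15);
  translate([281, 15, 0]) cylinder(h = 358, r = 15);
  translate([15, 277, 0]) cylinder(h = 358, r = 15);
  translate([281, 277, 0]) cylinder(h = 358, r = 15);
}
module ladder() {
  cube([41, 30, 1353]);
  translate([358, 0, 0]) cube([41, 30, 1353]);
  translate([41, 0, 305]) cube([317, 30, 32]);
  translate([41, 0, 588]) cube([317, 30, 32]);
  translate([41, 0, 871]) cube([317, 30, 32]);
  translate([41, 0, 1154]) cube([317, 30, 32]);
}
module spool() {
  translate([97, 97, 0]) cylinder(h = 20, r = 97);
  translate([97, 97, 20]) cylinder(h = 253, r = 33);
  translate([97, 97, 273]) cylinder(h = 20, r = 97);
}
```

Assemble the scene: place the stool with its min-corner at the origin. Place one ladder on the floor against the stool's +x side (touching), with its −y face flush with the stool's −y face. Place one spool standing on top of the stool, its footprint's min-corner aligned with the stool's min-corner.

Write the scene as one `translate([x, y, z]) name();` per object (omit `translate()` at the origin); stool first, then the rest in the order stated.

stool();
translate([296, 0, 0]) ladder();
translate([0, 0, 393]) spool();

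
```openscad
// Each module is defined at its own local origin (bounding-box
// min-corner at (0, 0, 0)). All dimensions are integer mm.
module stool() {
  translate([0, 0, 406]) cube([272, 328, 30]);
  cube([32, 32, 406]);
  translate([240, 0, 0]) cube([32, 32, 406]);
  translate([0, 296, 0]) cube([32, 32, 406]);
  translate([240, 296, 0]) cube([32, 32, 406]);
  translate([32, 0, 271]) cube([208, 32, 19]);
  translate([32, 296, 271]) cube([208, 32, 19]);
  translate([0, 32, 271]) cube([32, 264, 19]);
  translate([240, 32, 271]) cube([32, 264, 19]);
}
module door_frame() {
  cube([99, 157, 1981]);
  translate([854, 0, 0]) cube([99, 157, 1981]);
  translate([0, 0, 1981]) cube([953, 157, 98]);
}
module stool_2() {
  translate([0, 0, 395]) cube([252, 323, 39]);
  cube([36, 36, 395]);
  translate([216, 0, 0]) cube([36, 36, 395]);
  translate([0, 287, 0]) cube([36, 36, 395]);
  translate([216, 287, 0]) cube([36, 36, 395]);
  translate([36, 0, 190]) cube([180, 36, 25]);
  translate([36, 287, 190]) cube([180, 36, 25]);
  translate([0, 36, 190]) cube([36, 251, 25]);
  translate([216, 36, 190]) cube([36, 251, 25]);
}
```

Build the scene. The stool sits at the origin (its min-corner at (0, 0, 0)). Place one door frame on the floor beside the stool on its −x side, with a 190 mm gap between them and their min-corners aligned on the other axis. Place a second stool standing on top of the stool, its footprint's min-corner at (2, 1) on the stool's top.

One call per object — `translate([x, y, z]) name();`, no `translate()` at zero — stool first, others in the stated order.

stool();
translate([-1143, 0, 0]) door_frame();
translate([2, 1, 436]) stool_2();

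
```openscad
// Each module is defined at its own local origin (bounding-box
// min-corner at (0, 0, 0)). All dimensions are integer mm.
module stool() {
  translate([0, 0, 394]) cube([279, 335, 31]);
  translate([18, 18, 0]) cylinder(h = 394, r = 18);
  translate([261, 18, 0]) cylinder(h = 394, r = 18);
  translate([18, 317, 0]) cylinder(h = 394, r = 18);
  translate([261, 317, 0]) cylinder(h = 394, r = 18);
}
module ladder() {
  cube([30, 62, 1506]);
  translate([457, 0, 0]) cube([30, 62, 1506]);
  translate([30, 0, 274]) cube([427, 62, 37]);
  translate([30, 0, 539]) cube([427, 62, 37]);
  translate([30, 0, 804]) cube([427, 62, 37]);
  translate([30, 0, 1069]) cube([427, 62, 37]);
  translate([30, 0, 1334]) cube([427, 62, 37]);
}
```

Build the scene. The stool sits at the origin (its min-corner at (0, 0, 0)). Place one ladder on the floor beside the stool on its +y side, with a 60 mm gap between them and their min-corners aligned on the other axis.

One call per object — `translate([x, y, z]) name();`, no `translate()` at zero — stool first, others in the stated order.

stool();
translate([0, 395, 0]) ladder();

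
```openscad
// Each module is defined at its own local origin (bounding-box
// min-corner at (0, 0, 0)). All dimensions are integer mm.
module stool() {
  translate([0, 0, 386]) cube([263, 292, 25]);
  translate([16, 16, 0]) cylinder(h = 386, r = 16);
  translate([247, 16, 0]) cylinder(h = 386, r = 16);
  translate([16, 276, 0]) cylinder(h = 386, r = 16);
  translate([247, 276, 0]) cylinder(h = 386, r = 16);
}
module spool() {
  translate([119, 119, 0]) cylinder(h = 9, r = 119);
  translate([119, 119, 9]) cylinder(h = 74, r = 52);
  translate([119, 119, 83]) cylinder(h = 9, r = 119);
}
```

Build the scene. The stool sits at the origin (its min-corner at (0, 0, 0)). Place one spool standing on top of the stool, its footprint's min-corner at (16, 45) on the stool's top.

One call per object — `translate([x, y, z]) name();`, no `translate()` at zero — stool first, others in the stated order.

stool();
translate([16, 45, 411]) spool();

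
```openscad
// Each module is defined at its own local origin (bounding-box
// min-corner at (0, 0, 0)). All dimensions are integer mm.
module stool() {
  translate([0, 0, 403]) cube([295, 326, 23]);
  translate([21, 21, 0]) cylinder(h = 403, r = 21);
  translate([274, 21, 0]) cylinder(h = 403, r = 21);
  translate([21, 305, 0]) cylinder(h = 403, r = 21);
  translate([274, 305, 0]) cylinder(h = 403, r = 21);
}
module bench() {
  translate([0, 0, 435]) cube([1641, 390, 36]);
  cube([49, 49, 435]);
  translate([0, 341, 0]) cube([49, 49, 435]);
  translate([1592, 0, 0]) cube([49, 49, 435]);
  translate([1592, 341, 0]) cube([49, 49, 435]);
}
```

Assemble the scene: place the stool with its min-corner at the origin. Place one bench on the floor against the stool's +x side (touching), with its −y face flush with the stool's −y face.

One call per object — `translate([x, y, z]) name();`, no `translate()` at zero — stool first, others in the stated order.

stool();
translate([295, 0, 0]) bench();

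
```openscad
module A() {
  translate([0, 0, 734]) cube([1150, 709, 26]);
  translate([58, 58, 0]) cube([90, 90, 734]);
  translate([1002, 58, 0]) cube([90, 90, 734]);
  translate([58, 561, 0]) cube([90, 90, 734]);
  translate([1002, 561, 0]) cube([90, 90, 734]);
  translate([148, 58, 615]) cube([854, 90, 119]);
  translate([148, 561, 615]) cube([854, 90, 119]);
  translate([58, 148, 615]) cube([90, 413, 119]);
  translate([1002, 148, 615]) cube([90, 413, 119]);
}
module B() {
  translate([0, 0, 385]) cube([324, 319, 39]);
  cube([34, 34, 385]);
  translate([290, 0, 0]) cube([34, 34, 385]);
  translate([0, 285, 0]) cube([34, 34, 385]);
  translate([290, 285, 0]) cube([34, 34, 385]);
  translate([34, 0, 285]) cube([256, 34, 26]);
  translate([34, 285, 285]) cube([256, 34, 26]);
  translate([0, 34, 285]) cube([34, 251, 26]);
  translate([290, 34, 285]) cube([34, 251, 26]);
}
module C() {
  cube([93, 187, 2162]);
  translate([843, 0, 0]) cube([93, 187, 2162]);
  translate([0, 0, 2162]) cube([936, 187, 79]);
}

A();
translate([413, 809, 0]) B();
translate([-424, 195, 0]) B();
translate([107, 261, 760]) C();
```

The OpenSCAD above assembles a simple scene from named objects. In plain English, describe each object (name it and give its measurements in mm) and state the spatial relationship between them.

A is a table with a 1150×709 mm rectangular top, 26 mm thick, top surface at z = 760 mm, supported by four 90×90 mm square legs, each inset 58 mm from the nearest pair of top edges, running from the floor. Four apron rails, 90 mm thick and 119 mm tall, run between adjacent legs with their top edges flush with the underside of the top and their outer faces flush with the legs' outer faces.

B is a four-legged stool. The seat is 324×319 mm, 39 mm thick, top at z = 424 mm. It stands on four square legs, each 34×34 mm in cross-section, from z = 0 to the seat underside, each flush with a corner of the seat. Four stretchers, 34 mm wide and 26 mm tall, connect adjacent legs with their undersides at z = 285 mm, each running between the inner faces of the legs it joins and aligned with the legs' outer faces on the other axis.

C is a door frame. The clear opening is 750 mm wide and 2162 mm high. Two 93 mm wide jambs, 187 mm deep, stand either side of the opening from the floor to the top of the opening. A 79 mm thick head sits across the top of both jambs, spanning the full outside width of the frame.

Two stools sit around the table at the +y, −x sides. The door frame is on top of the table, centred.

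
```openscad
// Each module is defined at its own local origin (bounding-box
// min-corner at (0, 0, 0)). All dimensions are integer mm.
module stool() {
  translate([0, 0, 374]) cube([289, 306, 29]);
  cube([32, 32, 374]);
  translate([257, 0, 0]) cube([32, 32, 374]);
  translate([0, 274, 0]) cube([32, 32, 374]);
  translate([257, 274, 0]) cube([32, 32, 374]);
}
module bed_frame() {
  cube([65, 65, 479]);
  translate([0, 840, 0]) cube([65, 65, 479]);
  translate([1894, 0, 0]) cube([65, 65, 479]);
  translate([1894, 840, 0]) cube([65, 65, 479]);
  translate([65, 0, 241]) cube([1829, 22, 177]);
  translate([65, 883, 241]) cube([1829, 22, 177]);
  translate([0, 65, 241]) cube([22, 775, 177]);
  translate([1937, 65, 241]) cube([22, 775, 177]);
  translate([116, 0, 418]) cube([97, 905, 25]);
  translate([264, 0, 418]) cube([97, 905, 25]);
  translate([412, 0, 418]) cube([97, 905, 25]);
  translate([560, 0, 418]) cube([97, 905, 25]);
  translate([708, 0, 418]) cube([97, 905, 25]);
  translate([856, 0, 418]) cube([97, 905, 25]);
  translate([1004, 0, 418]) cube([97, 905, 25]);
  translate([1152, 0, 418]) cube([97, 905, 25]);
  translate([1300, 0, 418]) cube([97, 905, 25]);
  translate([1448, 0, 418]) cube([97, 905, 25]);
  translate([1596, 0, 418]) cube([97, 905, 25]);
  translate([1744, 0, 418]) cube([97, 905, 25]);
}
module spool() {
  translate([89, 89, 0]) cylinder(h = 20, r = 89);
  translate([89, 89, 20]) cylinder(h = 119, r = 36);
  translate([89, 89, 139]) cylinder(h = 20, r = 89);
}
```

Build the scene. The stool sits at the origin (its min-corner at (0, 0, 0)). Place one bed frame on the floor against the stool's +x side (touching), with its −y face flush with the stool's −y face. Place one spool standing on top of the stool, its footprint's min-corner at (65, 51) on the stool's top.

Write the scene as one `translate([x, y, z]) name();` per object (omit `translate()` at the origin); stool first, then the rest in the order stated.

stool();
translate([289, 0, 0]) bed_frame();
translate([65, 51, 403]) spool();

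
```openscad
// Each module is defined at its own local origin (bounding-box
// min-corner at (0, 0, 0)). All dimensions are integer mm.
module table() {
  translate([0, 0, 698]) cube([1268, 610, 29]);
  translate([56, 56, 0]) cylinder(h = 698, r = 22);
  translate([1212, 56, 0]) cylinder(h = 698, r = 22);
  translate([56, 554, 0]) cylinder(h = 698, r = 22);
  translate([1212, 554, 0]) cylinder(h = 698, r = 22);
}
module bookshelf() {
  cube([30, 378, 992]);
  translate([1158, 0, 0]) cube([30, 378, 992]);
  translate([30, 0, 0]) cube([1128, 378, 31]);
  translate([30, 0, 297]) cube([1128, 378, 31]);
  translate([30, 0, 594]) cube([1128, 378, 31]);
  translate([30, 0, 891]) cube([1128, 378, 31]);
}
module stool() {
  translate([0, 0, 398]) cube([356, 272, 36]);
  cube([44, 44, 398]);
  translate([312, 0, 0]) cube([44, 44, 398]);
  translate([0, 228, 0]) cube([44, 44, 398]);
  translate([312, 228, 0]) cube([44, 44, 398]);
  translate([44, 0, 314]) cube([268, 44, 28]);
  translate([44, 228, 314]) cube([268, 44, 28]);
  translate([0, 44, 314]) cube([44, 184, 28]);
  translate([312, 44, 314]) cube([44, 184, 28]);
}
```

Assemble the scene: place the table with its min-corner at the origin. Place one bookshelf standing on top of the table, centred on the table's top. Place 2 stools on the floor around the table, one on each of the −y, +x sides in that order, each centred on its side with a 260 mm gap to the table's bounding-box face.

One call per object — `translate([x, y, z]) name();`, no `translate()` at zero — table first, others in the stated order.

table();
translate([40, 116, 727]) bookshelf();
translate([456, -532, 0]) stool();
translate([1528, 169, 0]) stool();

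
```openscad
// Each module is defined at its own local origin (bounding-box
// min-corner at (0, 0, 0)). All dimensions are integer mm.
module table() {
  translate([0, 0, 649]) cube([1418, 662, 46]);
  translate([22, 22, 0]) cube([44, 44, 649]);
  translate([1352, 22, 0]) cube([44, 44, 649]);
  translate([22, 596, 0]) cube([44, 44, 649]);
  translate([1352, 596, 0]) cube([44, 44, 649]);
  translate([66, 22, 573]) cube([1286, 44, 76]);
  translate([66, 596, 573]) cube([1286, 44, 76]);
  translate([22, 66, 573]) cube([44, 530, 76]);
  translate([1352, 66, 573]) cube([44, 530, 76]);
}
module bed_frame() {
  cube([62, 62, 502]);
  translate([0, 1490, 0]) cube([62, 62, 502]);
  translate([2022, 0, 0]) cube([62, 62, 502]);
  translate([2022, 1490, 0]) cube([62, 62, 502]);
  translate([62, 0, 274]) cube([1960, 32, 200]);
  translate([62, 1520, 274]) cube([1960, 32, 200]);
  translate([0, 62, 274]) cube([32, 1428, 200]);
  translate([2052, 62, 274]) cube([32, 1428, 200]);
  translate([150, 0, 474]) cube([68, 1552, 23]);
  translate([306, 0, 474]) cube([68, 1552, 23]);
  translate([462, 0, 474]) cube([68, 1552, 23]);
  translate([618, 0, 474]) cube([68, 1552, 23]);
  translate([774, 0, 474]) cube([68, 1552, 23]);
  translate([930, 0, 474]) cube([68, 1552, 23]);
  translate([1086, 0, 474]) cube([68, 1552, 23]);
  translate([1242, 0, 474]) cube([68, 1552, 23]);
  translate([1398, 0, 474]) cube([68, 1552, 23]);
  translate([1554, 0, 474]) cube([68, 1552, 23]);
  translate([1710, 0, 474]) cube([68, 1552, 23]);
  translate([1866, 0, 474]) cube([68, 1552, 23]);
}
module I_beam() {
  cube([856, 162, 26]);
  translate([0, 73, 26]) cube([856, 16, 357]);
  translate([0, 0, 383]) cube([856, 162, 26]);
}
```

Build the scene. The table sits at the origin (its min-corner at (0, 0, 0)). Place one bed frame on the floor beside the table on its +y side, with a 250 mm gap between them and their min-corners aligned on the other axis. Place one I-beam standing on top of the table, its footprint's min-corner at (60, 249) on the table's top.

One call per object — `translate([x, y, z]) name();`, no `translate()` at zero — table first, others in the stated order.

table();
translate([0, 912, 0]) bed_frame();
translate([60, 249, 695]) I_beam();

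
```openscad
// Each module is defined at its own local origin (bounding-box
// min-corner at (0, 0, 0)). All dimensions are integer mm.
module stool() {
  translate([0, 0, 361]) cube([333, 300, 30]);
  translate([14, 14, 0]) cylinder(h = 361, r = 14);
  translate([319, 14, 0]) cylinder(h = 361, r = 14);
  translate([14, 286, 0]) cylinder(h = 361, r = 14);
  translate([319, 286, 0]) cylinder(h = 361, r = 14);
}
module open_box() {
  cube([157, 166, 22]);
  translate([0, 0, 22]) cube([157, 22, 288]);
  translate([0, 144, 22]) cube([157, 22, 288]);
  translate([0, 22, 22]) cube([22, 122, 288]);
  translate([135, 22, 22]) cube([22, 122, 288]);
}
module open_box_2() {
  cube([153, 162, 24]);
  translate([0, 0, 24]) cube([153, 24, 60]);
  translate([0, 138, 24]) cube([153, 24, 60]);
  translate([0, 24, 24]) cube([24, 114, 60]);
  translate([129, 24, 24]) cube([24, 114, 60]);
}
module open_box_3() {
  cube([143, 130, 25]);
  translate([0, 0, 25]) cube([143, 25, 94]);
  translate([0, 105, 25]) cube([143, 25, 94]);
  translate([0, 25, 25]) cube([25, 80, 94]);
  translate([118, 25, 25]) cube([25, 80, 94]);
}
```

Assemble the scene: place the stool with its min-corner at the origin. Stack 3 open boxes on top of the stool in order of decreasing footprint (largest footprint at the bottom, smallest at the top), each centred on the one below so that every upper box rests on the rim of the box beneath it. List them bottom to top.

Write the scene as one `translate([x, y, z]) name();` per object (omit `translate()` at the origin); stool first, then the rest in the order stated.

stool();
translate([88, 67, 391]) open_box();
translate([90, 69, 701]) open_box_2();
translate([95, 85, 785]) open_box_3();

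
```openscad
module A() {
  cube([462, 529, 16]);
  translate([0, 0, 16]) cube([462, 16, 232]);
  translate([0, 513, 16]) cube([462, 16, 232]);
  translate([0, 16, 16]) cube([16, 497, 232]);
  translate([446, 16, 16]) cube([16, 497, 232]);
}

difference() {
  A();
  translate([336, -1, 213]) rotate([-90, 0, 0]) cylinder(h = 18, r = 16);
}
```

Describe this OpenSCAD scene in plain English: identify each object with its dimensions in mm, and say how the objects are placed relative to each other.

A is an open storage box with external size 462×529×248 mm and wall thickness 16 mm (the base is also 16 mm thick). The base covers the whole footprint; the four walls stand on the base, with the y-facing walls full-width and the x-facing walls fitting between their inner faces.

The open box has a circular hole of radius 16 mm through its front wall, centred at (x = 336, z = 213).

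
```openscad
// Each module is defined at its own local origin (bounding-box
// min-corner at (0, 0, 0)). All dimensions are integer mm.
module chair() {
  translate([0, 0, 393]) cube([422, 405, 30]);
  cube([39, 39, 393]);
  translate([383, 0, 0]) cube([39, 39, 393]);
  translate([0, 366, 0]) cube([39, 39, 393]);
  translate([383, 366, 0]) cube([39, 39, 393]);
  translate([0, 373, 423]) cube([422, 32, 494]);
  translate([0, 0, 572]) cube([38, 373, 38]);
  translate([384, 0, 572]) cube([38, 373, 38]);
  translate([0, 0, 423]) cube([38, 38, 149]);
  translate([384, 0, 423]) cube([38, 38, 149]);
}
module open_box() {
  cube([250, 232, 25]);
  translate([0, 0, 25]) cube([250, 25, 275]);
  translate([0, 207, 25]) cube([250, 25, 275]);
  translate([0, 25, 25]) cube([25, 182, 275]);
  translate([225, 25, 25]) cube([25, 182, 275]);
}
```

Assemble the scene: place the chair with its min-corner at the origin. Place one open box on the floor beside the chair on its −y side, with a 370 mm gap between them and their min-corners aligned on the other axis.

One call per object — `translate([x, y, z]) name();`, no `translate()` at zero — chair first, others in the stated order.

chair();
translate([0, -602, 0]) open_box();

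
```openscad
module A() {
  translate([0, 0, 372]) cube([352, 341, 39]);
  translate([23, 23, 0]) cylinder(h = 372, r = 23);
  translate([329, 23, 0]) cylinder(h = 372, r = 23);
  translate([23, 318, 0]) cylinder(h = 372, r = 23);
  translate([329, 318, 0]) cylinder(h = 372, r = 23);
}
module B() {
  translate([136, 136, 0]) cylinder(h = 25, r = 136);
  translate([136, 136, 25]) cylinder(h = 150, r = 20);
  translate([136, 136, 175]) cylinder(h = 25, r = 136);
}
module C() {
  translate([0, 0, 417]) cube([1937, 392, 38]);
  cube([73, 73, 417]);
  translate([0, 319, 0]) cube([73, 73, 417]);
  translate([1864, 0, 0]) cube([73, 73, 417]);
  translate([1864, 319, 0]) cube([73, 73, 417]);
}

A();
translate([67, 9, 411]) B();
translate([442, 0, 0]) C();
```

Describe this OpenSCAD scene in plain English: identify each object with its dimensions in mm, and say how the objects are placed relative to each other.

A is a simple wooden stool: a rectangular seat 352 mm (x) by 341 mm (y), 39 mm thick, top face at z = 411 mm, on four round legs, each 46 mm in diameter. The legs rest on z = 0, each leg's axis is inset half a diameter from the nearest pair of seat edges (so the leg's bounding box is flush with the corner).

B is a spool: two coaxial disc flanges of radius 136 mm and thickness 25 mm, joined by a core cylinder of radius 20 mm and height 150 mm. The lower flange rests on z = 0 and the three cylinders share a vertical axis.

C is a bench: a 1937×392 mm seat slab, 38 mm thick, top at z = 455 mm, on four 73×73 mm square legs flush with the seat corners and standing on z = 0.

The spool is on top of the stool. The bench is on the floor beside the stool on its +x side.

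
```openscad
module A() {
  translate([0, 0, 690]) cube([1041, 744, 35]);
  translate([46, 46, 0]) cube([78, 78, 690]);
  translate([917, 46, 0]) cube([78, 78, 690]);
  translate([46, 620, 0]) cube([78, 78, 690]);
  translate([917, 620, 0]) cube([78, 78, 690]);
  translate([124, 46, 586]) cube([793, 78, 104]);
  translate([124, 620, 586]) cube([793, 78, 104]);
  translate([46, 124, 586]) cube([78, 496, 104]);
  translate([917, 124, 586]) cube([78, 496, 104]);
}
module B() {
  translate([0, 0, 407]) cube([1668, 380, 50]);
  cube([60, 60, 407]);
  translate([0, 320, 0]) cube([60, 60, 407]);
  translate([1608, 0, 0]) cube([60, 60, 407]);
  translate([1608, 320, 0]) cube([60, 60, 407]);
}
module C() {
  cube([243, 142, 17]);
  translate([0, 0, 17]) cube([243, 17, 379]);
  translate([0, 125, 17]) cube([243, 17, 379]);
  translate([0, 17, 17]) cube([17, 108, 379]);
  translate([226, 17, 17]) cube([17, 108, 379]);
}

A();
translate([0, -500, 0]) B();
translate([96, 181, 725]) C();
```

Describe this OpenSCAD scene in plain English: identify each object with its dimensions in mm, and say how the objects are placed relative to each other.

A is a table with a 1041×744 mm rectangular top, 35 mm thick, top surface at z = 725 mm, supported by four 78×78 mm square legs, each inset 46 mm from the nearest pair of top edges, running from the floor. Four apron rails, 78 mm thick and 104 mm tall, run between adjacent legs with their top edges flush with the underside of the top and their outer faces flush with the legs' outer faces.

B is a bench: a 1668×380 mm seat slab, 50 mm thick, top at z = 457 mm, on four 60×60 mm square legs flush with the seat corners and standing on z = 0.

C is an open-topped rectangular box: outside dimensions 243×142×396 mm, with a uniform wall and base thickness of 17 mm. The base is a full 243×142 slab on the floor; four walls sit on top of the base. The front and back walls (the −y and +y sides) span the full width; the two side walls fit between them.

The bench is on the floor beside the table on its −y side. The open box is on top of the table.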